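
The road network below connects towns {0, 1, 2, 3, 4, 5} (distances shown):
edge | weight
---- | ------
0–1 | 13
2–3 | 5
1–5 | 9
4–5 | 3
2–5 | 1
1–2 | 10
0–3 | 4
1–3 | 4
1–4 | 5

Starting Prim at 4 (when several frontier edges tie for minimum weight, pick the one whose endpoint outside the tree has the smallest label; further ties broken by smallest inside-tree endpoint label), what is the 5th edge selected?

Prim, starting at 4.
Step 1: cheapest edge leaving the tree is 4–5 (3); add 5.
Step 2: cheapest edge leaving the tree is 2–5 (1); add 2.
Step 3: cheapest edge leaving the tree is 1–4 (5); add 1.
Step 4: cheapest edge leaving the tree is 1–3 (4); add 3.
Step 5: cheapest edge leaving the tree is 0–3 (4); add 0.
The 5th edge added is 0–3.

0-3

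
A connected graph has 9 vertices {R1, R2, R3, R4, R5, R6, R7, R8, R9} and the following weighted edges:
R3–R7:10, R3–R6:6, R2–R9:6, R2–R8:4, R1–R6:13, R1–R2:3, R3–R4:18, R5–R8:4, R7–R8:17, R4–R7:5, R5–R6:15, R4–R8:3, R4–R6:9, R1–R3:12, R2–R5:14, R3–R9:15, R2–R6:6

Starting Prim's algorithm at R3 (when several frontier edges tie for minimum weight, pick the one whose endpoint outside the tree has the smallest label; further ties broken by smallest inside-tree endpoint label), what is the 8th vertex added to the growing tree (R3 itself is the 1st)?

R7

Grow the tree from R3 using Prim:
Step 1: cheapest edge leaving the tree is R3–R6 (6); add R6.
Step 2: cheapest edge leaving the tree is R2–R6 (6); add R2.
Step 3: cheapest edge leaving the tree is R1–R2 (3); add R1.
Step 4: cheapest edge leaving the tree is R2–R8 (4); add R8.
Step 5: cheapest edge leaving the tree is R4–R8 (3); add R4.
Step 6: cheapest edge leaving the tree is R5–R8 (4); add R5.
Step 7: cheapest edge leaving the tree is R4–R7 (5); add R7.
Step 8: cheapest edge leaving the tree is R2–R9 (6); add R9.
Vertex order: R3, R6, R2, R1, R8, R4, R5, R7, R9. The 8th vertex is R7.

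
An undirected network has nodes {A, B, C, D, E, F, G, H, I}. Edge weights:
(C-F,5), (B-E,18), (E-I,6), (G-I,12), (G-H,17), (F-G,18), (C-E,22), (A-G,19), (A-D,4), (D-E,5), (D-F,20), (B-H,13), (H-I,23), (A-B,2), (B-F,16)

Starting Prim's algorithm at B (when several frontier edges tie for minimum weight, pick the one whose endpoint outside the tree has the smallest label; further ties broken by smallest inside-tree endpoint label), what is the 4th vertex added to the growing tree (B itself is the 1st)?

Grow the tree from B using Prim:
Step 1: cheapest edge leaving the tree is A-B (2); add A.
Step 2: cheapest edge leaving the tree is A-D (4); add D.
Step 3: cheapest edge leaving the tree is D-E (5); add E.
Step 4: cheapest edge leaving the tree is E-I (6); add I.
Step 5: cheapest edge leaving the tree is G-I (12); add G.
Step 6: cheapest edge leaving the tree is B-H (13); add H.
Step 7: cheapest edge leaving the tree is B-F (16); add F.
Step 8: cheapest edge leaving the tree is C-F (5); add C.
Vertex order: B, A, D, E, I, G, H, F, C. The 4th vertex is E.

E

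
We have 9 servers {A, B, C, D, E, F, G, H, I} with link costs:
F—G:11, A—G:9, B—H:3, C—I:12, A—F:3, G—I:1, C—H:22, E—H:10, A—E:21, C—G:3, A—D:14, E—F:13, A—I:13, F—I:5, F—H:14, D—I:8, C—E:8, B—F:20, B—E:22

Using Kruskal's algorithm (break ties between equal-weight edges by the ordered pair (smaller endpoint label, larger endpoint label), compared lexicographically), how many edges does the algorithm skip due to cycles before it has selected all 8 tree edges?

1

Kruskal: consider edges lightest-first.
G—I (1): add — endpoints in different components.
A—F (3): add — endpoints in different components.
B—H (3): add — endpoints in different components.
C—G (3): add — endpoints in different components.
F—I (5): add — endpoints in different components.
C—E (8): add — endpoints in different components.
D—I (8): add — endpoints in different components.
A—G (9): skip — A and G already connected.
E—H (10): add — endpoints in different components.
Edges rejected before the tree was complete: 1.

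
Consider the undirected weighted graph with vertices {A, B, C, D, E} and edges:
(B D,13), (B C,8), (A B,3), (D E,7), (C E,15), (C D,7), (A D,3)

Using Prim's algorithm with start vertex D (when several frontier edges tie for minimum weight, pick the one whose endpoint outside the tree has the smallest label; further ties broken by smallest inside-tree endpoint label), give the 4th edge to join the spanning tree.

Prim's algorithm from D:
Step 1: cheapest edge leaving the tree is A D (3); add A.
Step 2: cheapest edge leaving the tree is A B (3); add B.
Step 3: cheapest edge leaving the tree is C D (7); add C.
Step 4: cheapest edge leaving the tree is D E (7); add E.
The 4th edge added is D E.

D-E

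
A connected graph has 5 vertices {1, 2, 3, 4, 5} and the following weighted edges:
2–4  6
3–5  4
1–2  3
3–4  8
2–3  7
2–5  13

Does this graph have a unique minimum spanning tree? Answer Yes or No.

Kruskal's algorithm — process edges by increasing weight (ties by edge label):
1–2 (3): add. Components now {1,2} {3} {4} {5}
3–5 (4): add. Components now {1,2} {3,5} {4}
2–4 (6): add. Components now {1,2,4} {3,5}
2–3 (7): add. Components now {1,2,3,4,5}
Every non-tree edge has weight strictly greater than the heaviest edge on the tree path between its endpoints, so the MST is unique.

Yes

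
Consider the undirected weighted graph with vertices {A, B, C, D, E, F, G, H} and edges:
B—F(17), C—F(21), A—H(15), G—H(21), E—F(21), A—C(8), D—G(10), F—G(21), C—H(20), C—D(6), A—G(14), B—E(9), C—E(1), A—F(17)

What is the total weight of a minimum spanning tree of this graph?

Kruskal: consider edges lightest-first.
C—E (1): add — endpoints in different components.
C—D (6): add — endpoints in different components.
A—C (8): add — endpoints in different components.
B—E (9): add — endpoints in different components.
D—G (10): add — endpoints in different components.
A—G (14): skip — A and G already connected.
A—H (15): add — endpoints in different components.
A—F (17): add — endpoints in different components.
MST edges: C—E, C—D, A—C, B—E, D—G, A—H, A—F; total weight 1+6+8+9+10+15+17 = 66.

66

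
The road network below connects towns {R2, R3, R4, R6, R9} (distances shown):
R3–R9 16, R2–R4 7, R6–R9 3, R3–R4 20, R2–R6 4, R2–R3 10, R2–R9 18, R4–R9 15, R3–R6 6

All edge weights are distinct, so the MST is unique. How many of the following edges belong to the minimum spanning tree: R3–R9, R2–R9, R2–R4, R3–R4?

Kruskal: consider edges lightest-first.
R6–R9 (3): add. Components now {R2} {R3} {R6,R9} {R4}
R2–R6 (4): add. Components now {R2,R6,R9} {R3} {R4}
R3–R6 (6): add. Components now {R2,R3,R6,R9} {R4}
R2–R4 (7): add. Components now {R2,R3,R4,R6,R9}
MST edge set: {R6–R9, R2–R6, R3–R6, R2–R4}.
Of the listed edges, {R2–R4} are in the MST → 1.

1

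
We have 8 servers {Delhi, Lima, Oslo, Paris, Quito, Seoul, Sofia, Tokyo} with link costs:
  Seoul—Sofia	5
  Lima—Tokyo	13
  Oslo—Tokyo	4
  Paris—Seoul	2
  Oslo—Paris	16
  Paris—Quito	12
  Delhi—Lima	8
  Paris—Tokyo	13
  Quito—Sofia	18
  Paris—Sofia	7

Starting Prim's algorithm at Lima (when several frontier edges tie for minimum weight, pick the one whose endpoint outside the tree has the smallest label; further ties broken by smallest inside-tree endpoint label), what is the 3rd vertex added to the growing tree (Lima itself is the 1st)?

Prim's algorithm from Lima:
Step 1: cheapest edge leaving the tree is Delhi—Lima (8); add Delhi.
Step 2: cheapest edge leaving the tree is Lima—Tokyo (13); add Tokyo.
Step 3: cheapest edge leaving the tree is Oslo—Tokyo (4); add Oslo.
Step 4: cheapest edge leaving the tree is Paris—Tokyo (13); add Paris.
Step 5: cheapest edge leaving the tree is Paris—Seoul (2); add Seoul.
Step 6: cheapest edge leaving the tree is Seoul—Sofia (5); add Sofia.
Step 7: cheapest edge leaving the tree is Paris—Quito (12); add Quito.
Vertex order: Lima, Delhi, Tokyo, Oslo, Paris, Seoul, Sofia, Quito. The 3rd vertex is Tokyo.

Tokyo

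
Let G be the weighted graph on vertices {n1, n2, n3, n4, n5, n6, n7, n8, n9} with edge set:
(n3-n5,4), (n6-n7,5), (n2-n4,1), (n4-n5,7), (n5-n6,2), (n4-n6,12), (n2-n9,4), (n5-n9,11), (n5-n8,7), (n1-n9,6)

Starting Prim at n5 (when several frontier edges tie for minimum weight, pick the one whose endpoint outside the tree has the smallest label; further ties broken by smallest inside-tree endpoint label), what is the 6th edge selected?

Prim's algorithm from n5:
Step 1: cheapest edge leaving the tree is n5-n6 (2); add n6.
Step 2: cheapest edge leaving the tree is n3-n5 (4); add n3.
Step 3: cheapest edge leaving the tree is n6-n7 (5); add n7.
Step 4: cheapest edge leaving the tree is n4-n5 (7); add n4.
Step 5: cheapest edge leaving the tree is n2-n4 (1); add n2.
Step 6: cheapest edge leaving the tree is n2-n9 (4); add n9.
Step 7: cheapest edge leaving the tree is n1-n9 (6); add n1.
Step 8: cheapest edge leaving the tree is n5-n8 (7); add n8.
The 6th edge added is n2-n9.

n2-n9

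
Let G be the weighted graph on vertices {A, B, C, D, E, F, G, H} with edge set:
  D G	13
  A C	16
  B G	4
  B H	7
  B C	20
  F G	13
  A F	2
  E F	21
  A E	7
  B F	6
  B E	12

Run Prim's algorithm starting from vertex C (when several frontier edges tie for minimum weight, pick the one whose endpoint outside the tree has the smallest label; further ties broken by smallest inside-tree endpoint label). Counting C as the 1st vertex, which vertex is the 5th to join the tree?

G

Prim, starting at C.
Step 1: frontier [A C 16, B C 20] → take A C (16); add A.
Step 2: frontier [A F 2, A E 7, B C 20] → take A F (2); add F.
Step 3: frontier [A E 7, B C 20, B F 6, F G 13, E F 21] → take B F (6); add B.
Step 4: frontier [A E 7, B G 4, B H 7, B E 12, F G 13, E F 21] → take B G (4); add G.
Step 5: frontier [A E 7, B H 7, B E 12, E F 21, D G 13] → take A E (7); add E.
Step 6: frontier [B H 7, D G 13] → take B H (7); add H.
Step 7: frontier [D G 13] → take D G (13); add D.
Vertex order: C, A, F, B, G, E, H, D. The 5th vertex is G.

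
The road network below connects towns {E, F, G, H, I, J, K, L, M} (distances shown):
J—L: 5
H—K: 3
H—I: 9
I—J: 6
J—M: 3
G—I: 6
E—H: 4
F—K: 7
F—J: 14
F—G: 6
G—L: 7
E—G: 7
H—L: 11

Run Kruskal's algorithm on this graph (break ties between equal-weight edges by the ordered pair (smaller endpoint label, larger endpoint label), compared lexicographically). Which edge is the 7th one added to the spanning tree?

Kruskal: consider edges lightest-first.
H—K (3): add — endpoints in different components.
J—M (3): add — endpoints in different components.
E—H (4): add — endpoints in different components.
J—L (5): add — endpoints in different components.
F—G (6): add — endpoints in different components.
G—I (6): add — endpoints in different components.
I—J (6): add — endpoints in different components.
E—G (7): add — endpoints in different components.
The 7th edge added is I—J.

I-J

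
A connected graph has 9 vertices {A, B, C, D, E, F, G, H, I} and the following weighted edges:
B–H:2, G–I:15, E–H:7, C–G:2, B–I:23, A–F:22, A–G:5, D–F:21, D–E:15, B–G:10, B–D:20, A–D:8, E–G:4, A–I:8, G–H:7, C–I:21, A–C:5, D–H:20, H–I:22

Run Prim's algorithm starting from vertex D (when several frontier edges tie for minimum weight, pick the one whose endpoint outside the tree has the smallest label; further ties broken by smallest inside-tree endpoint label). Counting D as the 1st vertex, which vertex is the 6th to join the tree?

Prim's algorithm from D:
Step 1: cheapest edge leaving the tree is A–D (8); add A.
Step 2: cheapest edge leaving the tree is A–C (5); add C.
Step 3: cheapest edge leaving the tree is C–G (2); add G.
Step 4: cheapest edge leaving the tree is E–G (4); add E.
Step 5: cheapest edge leaving the tree is E–H (7); add H.
Step 6: cheapest edge leaving the tree is B–H (2); add B.
Step 7: cheapest edge leaving the tree is A–I (8); add I.
Step 8: cheapest edge leaving the tree is D–F (21); add F.
Vertex order: D, A, C, G, E, H, B, I, F. The 6th vertex is H.

H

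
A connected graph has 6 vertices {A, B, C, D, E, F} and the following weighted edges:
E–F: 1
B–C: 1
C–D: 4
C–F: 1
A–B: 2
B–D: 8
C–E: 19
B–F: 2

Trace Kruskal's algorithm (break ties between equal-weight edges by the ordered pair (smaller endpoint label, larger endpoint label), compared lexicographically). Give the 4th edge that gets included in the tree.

A-B

Sort edges by weight, then run Kruskal:
B–C (1): add. Components now {A} {B,C} {D} {E} {F}
C–F (1): add. Components now {A} {B,C,F} {D} {E}
E–F (1): add. Components now {A} {B,C,E,F} {D}
A–B (2): add. Components now {A,B,C,E,F} {D}
B–F (2): skip — B and F already connected.
C–D (4): add. Components now {A,B,C,D,E,F}
The 4th edge added is A–B.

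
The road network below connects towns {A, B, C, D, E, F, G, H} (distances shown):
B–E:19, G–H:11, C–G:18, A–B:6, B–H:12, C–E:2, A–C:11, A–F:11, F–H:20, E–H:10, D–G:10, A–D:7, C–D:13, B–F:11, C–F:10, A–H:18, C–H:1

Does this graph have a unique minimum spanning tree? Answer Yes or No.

No

Kruskal's algorithm — process edges by increasing weight (ties by edge label):
C–H (1): add — endpoints in different components.
C–E (2): add — endpoints in different components.
A–B (6): add — endpoints in different components.
A–D (7): add — endpoints in different components.
C–F (10): add — endpoints in different components.
D–G (10): add — endpoints in different components.
E–H (10): skip — E and H already connected.
A–C (11): add — endpoints in different components.
Non-tree edge B–F has weight 11, equal to the heaviest edge on its tree cycle — swapping gives another MST of the same weight. Not unique.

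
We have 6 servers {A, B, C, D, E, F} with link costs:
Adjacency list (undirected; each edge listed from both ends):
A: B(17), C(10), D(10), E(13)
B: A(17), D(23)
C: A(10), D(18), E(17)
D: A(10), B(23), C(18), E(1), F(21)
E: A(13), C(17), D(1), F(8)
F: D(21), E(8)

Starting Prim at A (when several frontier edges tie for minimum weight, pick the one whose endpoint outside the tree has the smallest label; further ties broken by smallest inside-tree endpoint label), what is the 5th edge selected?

Prim's algorithm from A:
Step 1: frontier [A—C 10, A—D 10, A—E 13, A—B 17] → take A—C (10); add C.
Step 2: frontier [A—D 10, A—E 13, A—B 17, C—E 17, C—D 18] → take A—D (10); add D.
Step 3: frontier [A—E 13, A—B 17, C—E 17, D—E 1, D—F 21, B—D 23] → take D—E (1); add E.
Step 4: frontier [A—B 17, D—F 21, B—D 23, E—F 8] → take E—F (8); add F.
Step 5: frontier [A—B 17, B—D 23] → take A—B (17); add B.
The 5th edge added is A—B.

A-B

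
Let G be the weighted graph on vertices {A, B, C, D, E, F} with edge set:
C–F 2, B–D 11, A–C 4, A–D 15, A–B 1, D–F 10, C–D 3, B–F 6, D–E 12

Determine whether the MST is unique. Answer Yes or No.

Yes

Kruskal's algorithm — process edges by increasing weight (ties by edge label):
A–B (1): add. Components now {A,B} {C} {D} {E} {F}
C–F (2): add. Components now {A,B} {C,F} {D} {E}
C–D (3): add. Components now {A,B} {C,D,F} {E}
A–C (4): add. Components now {A,B,C,D,F} {E}
B–F (6): skip — B and F already connected.
D–F (10): skip — D and F already connected.
B–D (11): skip — B and D already connected.
D–E (12): add. Components now {A,B,C,D,E,F}
Every non-tree edge has weight strictly greater than the heaviest edge on the tree path between its endpoints, so the MST is unique.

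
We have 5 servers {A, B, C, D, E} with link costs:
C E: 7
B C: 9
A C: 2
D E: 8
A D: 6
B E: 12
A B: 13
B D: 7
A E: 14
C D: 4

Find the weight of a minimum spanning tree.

20

Prim, starting at E.
Step 1: cheapest edge leaving the tree is C E (7); add C.
Step 2: cheapest edge leaving the tree is A C (2); add A.
Step 3: cheapest edge leaving the tree is C D (4); add D.
Step 4: cheapest edge leaving the tree is B D (7); add B.
MST edges: C E, A C, C D, B D; total weight 7+2+4+7 = 20.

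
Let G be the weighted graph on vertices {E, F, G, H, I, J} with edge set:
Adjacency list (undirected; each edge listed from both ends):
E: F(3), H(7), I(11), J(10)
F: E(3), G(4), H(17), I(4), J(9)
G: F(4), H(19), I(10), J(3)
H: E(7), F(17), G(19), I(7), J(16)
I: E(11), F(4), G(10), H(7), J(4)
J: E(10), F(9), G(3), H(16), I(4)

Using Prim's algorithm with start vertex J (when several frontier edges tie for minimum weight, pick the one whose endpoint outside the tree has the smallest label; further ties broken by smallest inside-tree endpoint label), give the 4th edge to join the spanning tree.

F-I

Prim, starting at J.
Step 1: cheapest edge leaving the tree is G–J (3); add G.
Step 2: cheapest edge leaving the tree is F–G (4); add F.
Step 3: cheapest edge leaving the tree is E–F (3); add E.
Step 4: cheapest edge leaving the tree is F–I (4); add I.
Step 5: cheapest edge leaving the tree is E–H (7); add H.
The 4th edge added is F–I.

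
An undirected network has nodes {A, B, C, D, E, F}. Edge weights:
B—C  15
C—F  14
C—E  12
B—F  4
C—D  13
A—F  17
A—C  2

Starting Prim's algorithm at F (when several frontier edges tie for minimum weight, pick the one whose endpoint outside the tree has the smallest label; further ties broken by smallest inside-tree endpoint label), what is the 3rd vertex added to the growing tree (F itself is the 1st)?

C

Grow the tree from F using Prim:
Step 1: cheapest edge leaving the tree is B—F (4); add B.
Step 2: cheapest edge leaving the tree is C—F (14); add C.
Step 3: cheapest edge leaving the tree is A—C (2); add A.
Step 4: cheapest edge leaving the tree is C—E (12); add E.
Step 5: cheapest edge leaving the tree is C—D (13); add D.
Vertex order: F, B, C, A, E, D. The 3rd vertex is C.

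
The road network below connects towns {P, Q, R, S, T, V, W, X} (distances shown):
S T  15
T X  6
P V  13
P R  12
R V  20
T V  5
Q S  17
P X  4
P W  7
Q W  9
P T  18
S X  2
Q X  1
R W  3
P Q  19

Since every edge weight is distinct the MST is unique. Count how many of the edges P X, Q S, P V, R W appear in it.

2

Sort edges by weight, then run Kruskal:
Q X (1): add — endpoints in different components.
S X (2): add — endpoints in different components.
R W (3): add — endpoints in different components.
P X (4): add — endpoints in different components.
T V (5): add — endpoints in different components.
T X (6): add — endpoints in different components.
P W (7): add — endpoints in different components.
MST edge set: {Q X, S X, R W, P X, T V, T X, P W}.
Of the listed edges, {P X, R W} are in the MST → 2.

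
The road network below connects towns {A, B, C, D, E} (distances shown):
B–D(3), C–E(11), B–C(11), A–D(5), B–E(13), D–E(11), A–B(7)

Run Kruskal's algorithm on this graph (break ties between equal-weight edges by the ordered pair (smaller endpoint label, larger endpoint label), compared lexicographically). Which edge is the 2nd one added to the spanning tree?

Kruskal: consider edges lightest-first.
B–D (3): add. Components now {A} {B,D} {C} {E}
A–D (5): add. Components now {A,B,D} {C} {E}
A–B (7): skip — A and B already connected.
B–C (11): add. Components now {A,B,C,D} {E}
C–E (11): add. Components now {A,B,C,D,E}
The 2nd edge added is A–D.

A-D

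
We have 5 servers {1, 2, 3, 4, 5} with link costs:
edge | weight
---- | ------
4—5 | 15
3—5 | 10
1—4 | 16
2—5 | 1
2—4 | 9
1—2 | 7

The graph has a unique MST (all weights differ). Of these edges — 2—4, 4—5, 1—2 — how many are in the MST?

Kruskal: consider edges lightest-first.
2—5 (1): add — endpoints in different components.
1—2 (7): add — endpoints in different components.
2—4 (9): add — endpoints in different components.
3—5 (10): add — endpoints in different components.
MST edge set: {2—5, 1—2, 2—4, 3—5}.
Of the listed edges, {2—4, 1—2} are in the MST → 2.

2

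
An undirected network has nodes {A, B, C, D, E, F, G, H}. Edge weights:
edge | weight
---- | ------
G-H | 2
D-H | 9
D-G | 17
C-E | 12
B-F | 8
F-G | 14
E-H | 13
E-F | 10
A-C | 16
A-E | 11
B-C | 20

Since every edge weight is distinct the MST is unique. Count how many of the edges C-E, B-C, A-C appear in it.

1

Sort edges by weight, then run Kruskal:
G-H (2): add — endpoints in different components.
B-F (8): add — endpoints in different components.
D-H (9): add — endpoints in different components.
E-F (10): add — endpoints in different components.
A-E (11): add — endpoints in different components.
C-E (12): add — endpoints in different components.
E-H (13): add — endpoints in different components.
MST edge set: {G-H, B-F, D-H, E-F, A-E, C-E, E-H}.
Of the listed edges, {C-E} are in the MST → 1.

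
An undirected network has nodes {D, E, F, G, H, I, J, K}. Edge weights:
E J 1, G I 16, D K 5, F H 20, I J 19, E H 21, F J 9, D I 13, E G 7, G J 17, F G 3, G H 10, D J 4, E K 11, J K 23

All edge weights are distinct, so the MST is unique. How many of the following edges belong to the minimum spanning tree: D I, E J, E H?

2

Kruskal's algorithm — process edges by increasing weight (ties by edge label):
E J (1): add — endpoints in different components.
F G (3): add — endpoints in different components.
D J (4): add — endpoints in different components.
D K (5): add — endpoints in different components.
E G (7): add — endpoints in different components.
F J (9): skip — F and J already connected.
G H (10): add — endpoints in different components.
E K (11): skip — E and K already connected.
D I (13): add — endpoints in different components.
MST edge set: {E J, F G, D J, D K, E G, G H, D I}.
Of the listed edges, {D I, E J} are in the MST → 2.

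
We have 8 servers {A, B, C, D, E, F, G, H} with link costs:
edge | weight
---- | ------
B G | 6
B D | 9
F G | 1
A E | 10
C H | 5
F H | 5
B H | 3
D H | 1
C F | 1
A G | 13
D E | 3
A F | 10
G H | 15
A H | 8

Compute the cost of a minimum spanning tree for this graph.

22

Prim's algorithm from F:
Step 1: frontier [C F 1, F G 1, F H 5, A F 10] → take C F (1); add C.
Step 2: frontier [C H 5, F G 1, F H 5, A F 10] → take F G (1); add G.
Step 3: frontier [C H 5, F H 5, A F 10, B G 6, A G 13, G H 15] → take C H (5); add H.
Step 4: frontier [A F 10, B G 6, A G 13, D H 1, B H 3, A H 8] → take D H (1); add D.
Step 5: frontier [D E 3, B D 9, A F 10, B G 6, A G 13, B H 3, A H 8] → take B H (3); add B.
Step 6: frontier [D E 3, A F 10, A G 13, A H 8] → take D E (3); add E.
Step 7: frontier [A E 10, A F 10, A G 13, A H 8] → take A H (8); add A.
MST edges: C F, F G, C H, D H, B H, D E, A H; total weight 1+1+5+1+3+3+8 = 22.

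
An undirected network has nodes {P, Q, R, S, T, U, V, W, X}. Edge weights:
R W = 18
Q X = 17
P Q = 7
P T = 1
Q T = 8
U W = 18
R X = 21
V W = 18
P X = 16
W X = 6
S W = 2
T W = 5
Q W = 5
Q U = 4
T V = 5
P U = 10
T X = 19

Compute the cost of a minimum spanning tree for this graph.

Grow the tree from Q using Prim:
Step 1: cheapest edge leaving the tree is Q U (4); add U.
Step 2: cheapest edge leaving the tree is Q W (5); add W.
Step 3: cheapest edge leaving the tree is S W (2); add S.
Step 4: cheapest edge leaving the tree is T W (5); add T.
Step 5: cheapest edge leaving the tree is P T (1); add P.
Step 6: cheapest edge leaving the tree is T V (5); add V.
Step 7: cheapest edge leaving the tree is W X (6); add X.
Step 8: cheapest edge leaving the tree is R W (18); add R.
MST edges: Q U, Q W, S W, T W, P T, T V, W X, R W; total weight 4+5+2+5+1+5+6+18 = 46.

46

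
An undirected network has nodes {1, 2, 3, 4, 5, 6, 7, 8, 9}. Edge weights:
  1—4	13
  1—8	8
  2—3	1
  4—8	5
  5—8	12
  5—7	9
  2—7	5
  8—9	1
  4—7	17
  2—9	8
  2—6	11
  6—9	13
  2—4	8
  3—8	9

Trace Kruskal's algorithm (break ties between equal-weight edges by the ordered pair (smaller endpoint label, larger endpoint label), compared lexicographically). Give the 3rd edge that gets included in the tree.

2-7

Kruskal's algorithm — process edges by increasing weight (ties by edge label):
2—3 (1): add — endpoints in different components.
8—9 (1): add — endpoints in different components.
2—7 (5): add — endpoints in different components.
4—8 (5): add — endpoints in different components.
1—8 (8): add — endpoints in different components.
2—4 (8): add — endpoints in different components.
2—9 (8): skip — 2 and 9 already connected.
3—8 (9): skip — 3 and 8 already connected.
5—7 (9): add — endpoints in different components.
2—6 (11): add — endpoints in different components.
The 3rd edge added is 2—7.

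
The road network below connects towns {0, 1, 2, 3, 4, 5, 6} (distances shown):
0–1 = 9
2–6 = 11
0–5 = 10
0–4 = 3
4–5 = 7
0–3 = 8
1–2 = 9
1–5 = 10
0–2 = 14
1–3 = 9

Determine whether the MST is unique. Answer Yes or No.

Kruskal: consider edges lightest-first.
0–4 (3): add. Components now {0,4} {1} {2} {3} {5} {6}
4–5 (7): add. Components now {0,4,5} {1} {2} {3} {6}
0–3 (8): add. Components now {0,3,4,5} {1} {2} {6}
0–1 (9): add. Components now {0,1,3,4,5} {2} {6}
1–2 (9): add. Components now {0,1,2,3,4,5} {6}
1–3 (9): skip — 1 and 3 already connected.
0–5 (10): skip — 0 and 5 already connected.
1–5 (10): skip — 1 and 5 already connected.
2–6 (11): add. Components now {0,1,2,3,4,5,6}
Non-tree edge 1–3 has weight 9, equal to the heaviest edge on its tree cycle — swapping gives another MST of the same weight. Not unique.

No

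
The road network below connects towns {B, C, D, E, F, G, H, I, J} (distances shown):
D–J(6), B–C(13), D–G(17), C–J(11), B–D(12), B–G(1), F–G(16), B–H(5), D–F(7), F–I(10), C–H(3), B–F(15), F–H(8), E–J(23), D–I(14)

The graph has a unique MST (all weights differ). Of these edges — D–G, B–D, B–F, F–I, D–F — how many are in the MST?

Sort edges by weight, then run Kruskal:
B–G (1): add — endpoints in different components.
C–H (3): add — endpoints in different components.
B–H (5): add — endpoints in different components.
D–J (6): add — endpoints in different components.
D–F (7): add — endpoints in different components.
F–H (8): add — endpoints in different components.
F–I (10): add — endpoints in different components.
C–J (11): skip — C and J already connected.
B–D (12): skip — B and D already connected.
B–C (13): skip — B and C already connected.
D–I (14): skip — D and I already connected.
B–F (15): skip — B and F already connected.
F–G (16): skip — F and G already connected.
D–G (17): skip — D and G already connected.
E–J (23): add — endpoints in different components.
MST edge set: {B–G, C–H, B–H, D–J, D–F, F–H, F–I, E–J}.
Of the listed edges, {F–I, D–F} are in the MST → 2.

2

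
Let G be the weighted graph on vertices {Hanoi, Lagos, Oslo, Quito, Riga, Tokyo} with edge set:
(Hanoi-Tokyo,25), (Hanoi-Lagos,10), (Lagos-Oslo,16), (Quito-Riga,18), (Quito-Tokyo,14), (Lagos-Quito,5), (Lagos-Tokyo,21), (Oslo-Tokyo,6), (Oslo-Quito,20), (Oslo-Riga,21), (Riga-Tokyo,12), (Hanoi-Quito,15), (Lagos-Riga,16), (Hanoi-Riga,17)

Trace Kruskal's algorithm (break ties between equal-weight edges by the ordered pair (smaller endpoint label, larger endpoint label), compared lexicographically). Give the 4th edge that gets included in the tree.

Riga-Tokyo

Kruskal: consider edges lightest-first.
Lagos-Quito (5): add — endpoints in different components.
Oslo-Tokyo (6): add — endpoints in different components.
Hanoi-Lagos (10): add — endpoints in different components.
Riga-Tokyo (12): add — endpoints in different components.
Quito-Tokyo (14): add — endpoints in different components.
The 4th edge added is Riga-Tokyo.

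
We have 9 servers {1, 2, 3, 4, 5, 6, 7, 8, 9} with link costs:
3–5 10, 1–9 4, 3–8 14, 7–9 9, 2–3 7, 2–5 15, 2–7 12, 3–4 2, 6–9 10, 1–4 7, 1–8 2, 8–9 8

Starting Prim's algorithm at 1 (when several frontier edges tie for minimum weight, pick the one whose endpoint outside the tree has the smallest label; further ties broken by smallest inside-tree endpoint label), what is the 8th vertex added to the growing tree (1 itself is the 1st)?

5

Grow the tree from 1 using Prim:
Step 1: cheapest edge leaving the tree is 1–8 (2); add 8.
Step 2: cheapest edge leaving the tree is 1–9 (4); add 9.
Step 3: cheapest edge leaving the tree is 1–4 (7); add 4.
Step 4: cheapest edge leaving the tree is 3–4 (2); add 3.
Step 5: cheapest edge leaving the tree is 2–3 (7); add 2.
Step 6: cheapest edge leaving the tree is 7–9 (9); add 7.
Step 7: cheapest edge leaving the tree is 3–5 (10); add 5.
Step 8: cheapest edge leaving the tree is 6–9 (10); add 6.
Vertex order: 1, 8, 9, 4, 3, 2, 7, 5, 6. The 8th vertex is 5.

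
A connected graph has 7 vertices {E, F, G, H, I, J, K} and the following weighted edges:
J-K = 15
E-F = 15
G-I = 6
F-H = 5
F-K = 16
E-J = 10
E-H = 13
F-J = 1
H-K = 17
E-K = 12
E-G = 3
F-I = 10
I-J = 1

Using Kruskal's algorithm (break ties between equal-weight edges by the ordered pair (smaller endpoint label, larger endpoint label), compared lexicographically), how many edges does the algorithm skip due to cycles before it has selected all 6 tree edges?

2

Sort edges by weight, then run Kruskal:
F-J (1): add — endpoints in different components.
I-J (1): add — endpoints in different components.
E-G (3): add — endpoints in different components.
F-H (5): add — endpoints in different components.
G-I (6): add — endpoints in different components.
E-J (10): skip — E and J already connected.
F-I (10): skip — F and I already connected.
E-K (12): add — endpoints in different components.
Edges rejected before the tree was complete: 2.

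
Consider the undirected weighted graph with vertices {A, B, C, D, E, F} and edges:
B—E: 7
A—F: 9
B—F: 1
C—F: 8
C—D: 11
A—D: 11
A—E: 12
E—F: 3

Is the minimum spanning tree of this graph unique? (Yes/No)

No

Kruskal's algorithm — process edges by increasing weight (ties by edge label):
B—F (1): add — endpoints in different components.
E—F (3): add — endpoints in different components.
B—E (7): skip — B and E already connected.
C—F (8): add — endpoints in different components.
A—F (9): add — endpoints in different components.
A—D (11): add — endpoints in different components.
Non-tree edge C—D has weight 11, equal to the heaviest edge on its tree cycle — swapping gives another MST of the same weight. Not unique.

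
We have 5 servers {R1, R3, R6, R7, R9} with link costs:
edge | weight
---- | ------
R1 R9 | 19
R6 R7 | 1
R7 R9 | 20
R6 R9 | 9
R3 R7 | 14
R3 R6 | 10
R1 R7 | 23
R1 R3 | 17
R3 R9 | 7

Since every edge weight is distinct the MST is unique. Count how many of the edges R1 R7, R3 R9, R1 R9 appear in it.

1

Kruskal: consider edges lightest-first.
R6 R7 (1): add. Components now {R6,R7} {R3} {R1} {R9}
R3 R9 (7): add. Components now {R6,R7} {R3,R9} {R1}
R6 R9 (9): add. Components now {R3,R6,R7,R9} {R1}
R3 R6 (10): skip — R6 and R3 already connected.
R3 R7 (14): skip — R3 and R7 already connected.
R1 R3 (17): add. Components now {R1,R3,R6,R7,R9}
MST edge set: {R6 R7, R3 R9, R6 R9, R1 R3}.
Of the listed edges, {R3 R9} are in the MST → 1.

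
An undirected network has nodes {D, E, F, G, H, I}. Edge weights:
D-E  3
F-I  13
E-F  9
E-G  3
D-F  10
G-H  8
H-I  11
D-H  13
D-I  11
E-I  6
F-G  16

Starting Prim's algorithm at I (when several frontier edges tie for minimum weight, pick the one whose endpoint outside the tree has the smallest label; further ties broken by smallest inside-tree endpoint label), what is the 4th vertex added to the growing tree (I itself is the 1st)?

Prim's algorithm from I:
Step 1: cheapest edge leaving the tree is E-I (6); add E.
Step 2: cheapest edge leaving the tree is D-E (3); add D.
Step 3: cheapest edge leaving the tree is E-G (3); add G.
Step 4: cheapest edge leaving the tree is G-H (8); add H.
Step 5: cheapest edge leaving the tree is E-F (9); add F.
Vertex order: I, E, D, G, H, F. The 4th vertex is G.

G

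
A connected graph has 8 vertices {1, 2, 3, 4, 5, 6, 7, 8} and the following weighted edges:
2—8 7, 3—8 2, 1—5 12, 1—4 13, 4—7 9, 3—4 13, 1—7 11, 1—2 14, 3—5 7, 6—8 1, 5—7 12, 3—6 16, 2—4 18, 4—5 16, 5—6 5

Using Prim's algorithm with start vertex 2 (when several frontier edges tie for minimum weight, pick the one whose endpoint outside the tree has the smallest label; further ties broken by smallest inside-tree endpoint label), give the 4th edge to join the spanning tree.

5-6

Prim's algorithm from 2:
Step 1: cheapest edge leaving the tree is 2—8 (7); add 8.
Step 2: cheapest edge leaving the tree is 6—8 (1); add 6.
Step 3: cheapest edge leaving the tree is 3—8 (2); add 3.
Step 4: cheapest edge leaving the tree is 5—6 (5); add 5.
Step 5: cheapest edge leaving the tree is 1—5 (12); add 1.
Step 6: cheapest edge leaving the tree is 1—7 (11); add 7.
Step 7: cheapest edge leaving the tree is 4—7 (9); add 4.
The 4th edge added is 5—6.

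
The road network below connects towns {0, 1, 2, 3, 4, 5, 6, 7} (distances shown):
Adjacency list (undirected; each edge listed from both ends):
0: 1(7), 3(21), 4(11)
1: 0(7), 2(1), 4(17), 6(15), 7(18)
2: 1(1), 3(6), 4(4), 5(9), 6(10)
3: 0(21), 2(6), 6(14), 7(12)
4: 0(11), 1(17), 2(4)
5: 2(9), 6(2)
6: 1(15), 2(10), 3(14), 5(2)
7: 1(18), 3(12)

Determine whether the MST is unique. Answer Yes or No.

Sort edges by weight, then run Kruskal:
1—2 (1): add — endpoints in different components.
5—6 (2): add — endpoints in different components.
2—4 (4): add — endpoints in different components.
2—3 (6): add — endpoints in different components.
0—1 (7): add — endpoints in different components.
2—5 (9): add — endpoints in different components.
2—6 (10): skip — 2 and 6 already connected.
0—4 (11): skip — 0 and 4 already connected.
3—7 (12): add — endpoints in different components.
Every non-tree edge has weight strictly greater than the heaviest edge on the tree path between its endpoints, so the MST is unique.

Yes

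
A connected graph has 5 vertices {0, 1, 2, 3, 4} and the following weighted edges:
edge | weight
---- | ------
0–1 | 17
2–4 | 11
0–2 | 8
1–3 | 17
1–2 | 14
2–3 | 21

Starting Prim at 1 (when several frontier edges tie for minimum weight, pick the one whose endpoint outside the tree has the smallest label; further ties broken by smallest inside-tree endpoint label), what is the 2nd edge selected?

0-2

Prim, starting at 1.
Step 1: cheapest edge leaving the tree is 1–2 (14); add 2.
Step 2: cheapest edge leaving the tree is 0–2 (8); add 0.
Step 3: cheapest edge leaving the tree is 2–4 (11); add 4.
Step 4: cheapest edge leaving the tree is 1–3 (17); add 3.
The 2nd edge added is 0–2.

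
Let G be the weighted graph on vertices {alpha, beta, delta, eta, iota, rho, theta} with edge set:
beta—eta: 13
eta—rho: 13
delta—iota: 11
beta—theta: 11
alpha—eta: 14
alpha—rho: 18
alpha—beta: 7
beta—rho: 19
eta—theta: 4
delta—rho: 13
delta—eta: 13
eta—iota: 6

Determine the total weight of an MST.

Prim's algorithm from eta:
Step 1: frontier [eta—theta 4, eta—iota 6, beta—eta 13, delta—eta 13, eta—rho 13, alpha—eta 14] → take eta—theta (4); add theta.
Step 2: frontier [eta—iota 6, beta—eta 13, delta—eta 13, eta—rho 13, alpha—eta 14, beta—theta 11] → take eta—iota (6); add iota.
Step 3: frontier [beta—eta 13, delta—eta 13, eta—rho 13, alpha—eta 14, delta—iota 11, beta—theta 11] → take beta—theta (11); add beta.
Step 4: frontier [alpha—beta 7, beta—rho 19, delta—eta 13, eta—rho 13, alpha—eta 14, delta—iota 11] → take alpha—beta (7); add alpha.
Step 5: frontier [alpha—rho 18, beta—rho 19, delta—eta 13, eta—rho 13, delta—iota 11] → take delta—iota (11); add delta.
Step 6: frontier [alpha—rho 18, beta—rho 19, delta—rho 13, eta—rho 13] → take delta—rho (13); add rho.
MST edges: eta—theta, eta—iota, beta—theta, alpha—beta, delta—iota, delta—rho; total weight 4+6+11+7+11+13 = 52.

52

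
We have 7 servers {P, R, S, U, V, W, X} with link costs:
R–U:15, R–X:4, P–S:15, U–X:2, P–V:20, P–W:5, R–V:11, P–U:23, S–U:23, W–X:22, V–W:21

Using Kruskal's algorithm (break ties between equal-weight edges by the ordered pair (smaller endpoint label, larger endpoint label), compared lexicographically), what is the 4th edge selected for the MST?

Kruskal: consider edges lightest-first.
U–X (2): add — endpoints in different components.
R–X (4): add — endpoints in different components.
P–W (5): add — endpoints in different components.
R–V (11): add — endpoints in different components.
P–S (15): add — endpoints in different components.
R–U (15): skip — U and R already connected.
P–V (20): add — endpoints in different components.
The 4th edge added is R–V.

R-V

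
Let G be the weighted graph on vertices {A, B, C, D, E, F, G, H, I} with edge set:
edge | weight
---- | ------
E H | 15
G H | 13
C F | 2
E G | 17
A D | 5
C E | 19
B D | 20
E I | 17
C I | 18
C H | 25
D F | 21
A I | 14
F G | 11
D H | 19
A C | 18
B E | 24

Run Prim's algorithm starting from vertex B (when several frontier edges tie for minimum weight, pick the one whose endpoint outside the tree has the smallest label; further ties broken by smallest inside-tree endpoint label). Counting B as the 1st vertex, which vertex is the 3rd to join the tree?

A

Grow the tree from B using Prim:
Step 1: cheapest edge leaving the tree is B D (20); add D.
Step 2: cheapest edge leaving the tree is A D (5); add A.
Step 3: cheapest edge leaving the tree is A I (14); add I.
Step 4: cheapest edge leaving the tree is E I (17); add E.
Step 5: cheapest edge leaving the tree is E H (15); add H.
Step 6: cheapest edge leaving the tree is G H (13); add G.
Step 7: cheapest edge leaving the tree is F G (11); add F.
Step 8: cheapest edge leaving the tree is C F (2); add C.
Vertex order: B, D, A, I, E, H, G, F, C. The 3rd vertex is A.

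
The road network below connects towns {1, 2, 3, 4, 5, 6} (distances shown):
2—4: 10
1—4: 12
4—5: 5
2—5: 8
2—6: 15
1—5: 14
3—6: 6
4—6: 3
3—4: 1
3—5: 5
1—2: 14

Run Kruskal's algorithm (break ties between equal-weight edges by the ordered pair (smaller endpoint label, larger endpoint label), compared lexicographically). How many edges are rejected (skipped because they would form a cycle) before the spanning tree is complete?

3

Kruskal's algorithm — process edges by increasing weight (ties by edge label):
3—4 (1): add. Components now {1} {2} {3,4} {5} {6}
4—6 (3): add. Components now {1} {2} {3,4,6} {5}
3—5 (5): add. Components now {1} {2} {3,4,5,6}
4—5 (5): skip — 4 and 5 already connected.
3—6 (6): skip — 3 and 6 already connected.
2—5 (8): add. Components now {1} {2,3,4,5,6}
2—4 (10): skip — 2 and 4 already connected.
1—4 (12): add. Components now {1,2,3,4,5,6}
Edges rejected before the tree was complete: 3.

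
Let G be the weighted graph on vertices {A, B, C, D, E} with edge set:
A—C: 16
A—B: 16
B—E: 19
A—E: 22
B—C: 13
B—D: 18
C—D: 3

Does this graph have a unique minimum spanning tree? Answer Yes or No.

Kruskal's algorithm — process edges by increasing weight (ties by edge label):
C—D (3): add. Components now {A} {B} {C,D} {E}
B—C (13): add. Components now {A} {B,C,D} {E}
A—B (16): add. Components now {A,B,C,D} {E}
A—C (16): skip — A and C already connected.
B—D (18): skip — B and D already connected.
B—E (19): add. Components now {A,B,C,D,E}
Non-tree edge A—C has weight 16, equal to the heaviest edge on its tree cycle — swapping gives another MST of the same weight. Not unique.

No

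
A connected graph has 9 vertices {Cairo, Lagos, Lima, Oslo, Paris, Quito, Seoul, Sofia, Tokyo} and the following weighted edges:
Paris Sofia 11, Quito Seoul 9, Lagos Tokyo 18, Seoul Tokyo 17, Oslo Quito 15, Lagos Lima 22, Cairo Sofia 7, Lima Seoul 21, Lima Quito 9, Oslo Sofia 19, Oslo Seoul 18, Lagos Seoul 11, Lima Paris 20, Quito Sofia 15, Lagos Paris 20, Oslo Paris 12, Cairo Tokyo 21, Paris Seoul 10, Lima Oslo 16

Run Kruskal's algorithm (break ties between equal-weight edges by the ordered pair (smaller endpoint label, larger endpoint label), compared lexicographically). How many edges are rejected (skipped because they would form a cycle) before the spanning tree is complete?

Kruskal: consider edges lightest-first.
Cairo Sofia (7): add — endpoints in different components.
Lima Quito (9): add — endpoints in different components.
Quito Seoul (9): add — endpoints in different components.
Paris Seoul (10): add — endpoints in different components.
Lagos Seoul (11): add — endpoints in different components.
Paris Sofia (11): add — endpoints in different components.
Oslo Paris (12): add — endpoints in different components.
Oslo Quito (15): skip — Quito and Oslo already connected.
Quito Sofia (15): skip — Quito and Sofia already connected.
Lima Oslo (16): skip — Lima and Oslo already connected.
Seoul Tokyo (17): add — endpoints in different components.
Edges rejected before the tree was complete: 3.

3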